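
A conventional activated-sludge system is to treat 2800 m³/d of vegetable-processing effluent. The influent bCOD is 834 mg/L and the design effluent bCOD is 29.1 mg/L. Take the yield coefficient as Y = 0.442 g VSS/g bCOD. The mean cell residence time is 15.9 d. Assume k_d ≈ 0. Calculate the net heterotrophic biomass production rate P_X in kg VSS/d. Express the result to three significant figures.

P_X ≈ 996 kg VSS/d

No decay correction is needed, so Y_obs = Y = 0.442.
ΔS = 834 − 29.1 = 804.9 mg/L, so the substrate removal rate is 2800 × 804.9/1000 = 2254 kg bCOD/d.
Net biomass production P_X = Y_obs × Q·(S₀ − S) = 0.4420 × 2254 = 996.1 kg VSS/d.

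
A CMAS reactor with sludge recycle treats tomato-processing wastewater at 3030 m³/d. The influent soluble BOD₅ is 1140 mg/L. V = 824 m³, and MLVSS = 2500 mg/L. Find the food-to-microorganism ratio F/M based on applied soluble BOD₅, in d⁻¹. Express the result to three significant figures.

F/M ≈ 1.68 d⁻¹

F/M = applied load / biomass = Q·S₀/(V·X) = 3030 × 1140 / (824.0 × 2500) = 1.677 d⁻¹.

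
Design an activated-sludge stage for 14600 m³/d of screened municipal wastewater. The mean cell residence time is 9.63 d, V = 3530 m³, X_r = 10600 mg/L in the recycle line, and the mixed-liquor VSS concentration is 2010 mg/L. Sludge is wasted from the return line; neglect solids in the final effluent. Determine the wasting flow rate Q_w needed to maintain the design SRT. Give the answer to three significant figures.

Q_w ≈ 69.5 m³/d

θ_c = V·X/(Q_w·X_r) when wasting from the recycle, so Q_w = V·X/(θ_c·X_r) = 3530 × 2010 / (9.63 × 10600) = 69.51 m³/d.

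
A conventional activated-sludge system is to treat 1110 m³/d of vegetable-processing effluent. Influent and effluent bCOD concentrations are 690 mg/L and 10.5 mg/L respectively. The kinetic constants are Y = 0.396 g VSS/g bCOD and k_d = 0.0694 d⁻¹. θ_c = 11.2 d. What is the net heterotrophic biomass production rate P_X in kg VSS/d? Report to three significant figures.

Observed yield with endogenous decay: Y_obs = Y / (1 + k_d·θ_c) = 0.396 / (1 + 0.0694 × 11.2) = 0.396 / 1.777 = 0.2228 g VSS/g bCOD.
Mass of bCOD removed per day: Q(S₀ − S) = 1110 × 679.5 g/m³ = 754.2 kg/d.
P_X = Y_obs · Q(S₀ − S) = 0.2228 × 754.2 = 168.1 kg VSS/d.

P_X ≈ 168 kg VSS/d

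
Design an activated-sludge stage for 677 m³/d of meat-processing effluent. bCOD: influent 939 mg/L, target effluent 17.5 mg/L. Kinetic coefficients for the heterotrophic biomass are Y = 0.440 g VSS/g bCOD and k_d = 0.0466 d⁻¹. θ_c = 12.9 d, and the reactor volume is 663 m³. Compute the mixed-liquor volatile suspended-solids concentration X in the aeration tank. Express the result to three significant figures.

From V·X·(1 + k_d·θ_c) = Y·Q·(S₀ − S)·θ_c: X = 0.440 × 677 × (939 − 17.5) × 12.9 / [663 × (1 + 0.0466 × 12.9)] = 3336 mg/L.

X ≈ 3340 mg/L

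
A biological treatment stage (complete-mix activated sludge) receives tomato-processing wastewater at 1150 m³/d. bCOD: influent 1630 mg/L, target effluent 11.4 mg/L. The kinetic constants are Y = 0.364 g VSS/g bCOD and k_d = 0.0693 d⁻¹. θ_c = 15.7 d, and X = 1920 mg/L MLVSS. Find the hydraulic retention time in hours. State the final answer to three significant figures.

τ ≈ 55.4 h

Rearranging the biomass balance for a CMAS with decay, V = Y·Q·ΔS·θ_c / [X·(1+k_d θ_c)] = 0.364 × 1150 × (1630 − 11.4) × 15.7 / [1920 × (1 + 0.0693 × 15.7)] = 1.06×10^7 / 4009 = 2653 m³.
Hydraulic retention time τ = V/Q = 2653 / 1150 = 2.307 d = 55.38 h.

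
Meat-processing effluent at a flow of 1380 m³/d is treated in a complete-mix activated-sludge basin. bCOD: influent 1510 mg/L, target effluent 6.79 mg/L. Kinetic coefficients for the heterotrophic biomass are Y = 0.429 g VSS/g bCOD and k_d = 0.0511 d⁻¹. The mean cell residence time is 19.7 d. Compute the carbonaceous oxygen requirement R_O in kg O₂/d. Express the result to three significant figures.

R_O ≈ 1440 kg O₂/d

Y_obs = Y / (1 + k_d θ_c) = 0.429 / (1 + 0.0511 × 19.7) = 0.429 / 2.007 = 0.2138.
ΔS = 1510 − 6.79 = 1503 mg/L, so the substrate removal rate is 1380 × 1503/1000 = 2074 kg bCOD/d.
P_X = Y_obs·Q·(S₀ − S) = 0.2138 × 2074 = 443.5 kg VSS/d.
R_O = Q·ΔS − 1.42 P_X = 2074 − 629.8 = 1445 kg O₂/d.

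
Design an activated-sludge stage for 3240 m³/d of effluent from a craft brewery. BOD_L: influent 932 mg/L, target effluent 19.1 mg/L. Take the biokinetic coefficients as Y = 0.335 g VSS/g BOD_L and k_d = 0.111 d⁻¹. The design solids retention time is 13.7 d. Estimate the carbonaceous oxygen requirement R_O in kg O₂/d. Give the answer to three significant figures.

R_O ≈ 2400 kg O₂/d

The observed yield is Y_obs = Y/(1 + k_d·θ_c) = 0.335 / (1 + 0.111 × 13.7) = 0.335 / 2.521 = 0.1329 g VSS per g BOD_L removed.
Substrate removed = Q·(S₀ − S) = 3240 m³/d × (932 − 19.1) g/m³ = 2.96×10^6 g/d = 2958 kg/d.
Net sludge production P_X = 0.1329 × 2958 = 393.1 kg VSS/d.
Carbonaceous O₂ demand = substrate oxidised − cell-mass equivalent = 2958 − 1.42 × 393.1 = 2400 kg O₂/d.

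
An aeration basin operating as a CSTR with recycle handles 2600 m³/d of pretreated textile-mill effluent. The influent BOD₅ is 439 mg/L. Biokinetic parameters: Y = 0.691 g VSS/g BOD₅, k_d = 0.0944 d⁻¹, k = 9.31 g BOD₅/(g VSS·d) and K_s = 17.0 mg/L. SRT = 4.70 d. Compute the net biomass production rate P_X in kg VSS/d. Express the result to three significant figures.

From the Monod/SRT balance for a CMAS, S = K_s·(1+k_d θ_c)/[θ_c·(Y k − k_d) − 1] = 17.0 × (1 + 0.0944 × 4.70) / [4.70 × (0.691 × 9.31 − 0.0944) − 1] = 24.54 / 28.79 = 0.8524 mg/L.
Observed yield with endogenous decay: Y_obs = Y / (1 + k_d·θ_c) = 0.691 / (1 + 0.0944 × 4.70) = 0.691 / 1.444 = 0.4786 g VSS/g BOD₅.
Mass of BOD₅ removed per day: Q(S₀ − S) = 2600 × 438.1 g/m³ = 1139 kg/d.
Net biomass production P_X = Y_obs × Q·(S₀ − S) = 0.4786 × 1139 = 545.3 kg VSS/d.

P_X ≈ 545 kg VSS/d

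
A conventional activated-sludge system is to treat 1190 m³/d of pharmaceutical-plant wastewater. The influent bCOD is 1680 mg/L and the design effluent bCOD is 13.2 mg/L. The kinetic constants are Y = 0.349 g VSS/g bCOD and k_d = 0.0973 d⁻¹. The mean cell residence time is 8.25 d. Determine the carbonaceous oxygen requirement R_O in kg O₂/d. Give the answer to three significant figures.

R_O ≈ 1440 kg O₂/d

Y_obs = Y / (1 + k_d θ_c) = 0.349 / (1 + 0.0973 × 8.25) = 0.349 / 1.803 = 0.1936.
Q·(S₀ − S) = 1190 × (1680 − 13.2) × 10⁻³ = 1983 kg/d removed.
Net sludge production P_X = 0.1936 × 1983 = 384.0 kg VSS/d.
R_O = Q·ΔS − 1.42 P_X = 1983 − 545.3 = 1438 kg O₂/d.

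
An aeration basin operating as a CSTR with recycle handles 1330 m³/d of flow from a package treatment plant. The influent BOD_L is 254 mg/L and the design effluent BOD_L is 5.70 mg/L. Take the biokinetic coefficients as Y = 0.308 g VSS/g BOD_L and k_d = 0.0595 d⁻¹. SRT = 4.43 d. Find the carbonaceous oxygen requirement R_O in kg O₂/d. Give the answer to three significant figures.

The observed yield is Y_obs = Y/(1 + k_d·θ_c) = 0.308 / (1 + 0.0595 × 4.43) = 0.308 / 1.264 = 0.2438 g VSS per g BOD_L removed.
Q·(S₀ − S) = 1330 × (254 − 5.70) × 10⁻³ = 330.2 kg/d removed.
P_X = Y_obs·Q·(S₀ − S) = 0.2438 × 330.2 = 80.50 kg VSS/d.
Carbonaceous O₂ demand = substrate oxidised − cell-mass equivalent = 330.2 − 1.42 × 80.50 = 215.9 kg O₂/d.

R_O ≈ 216 kg O₂/d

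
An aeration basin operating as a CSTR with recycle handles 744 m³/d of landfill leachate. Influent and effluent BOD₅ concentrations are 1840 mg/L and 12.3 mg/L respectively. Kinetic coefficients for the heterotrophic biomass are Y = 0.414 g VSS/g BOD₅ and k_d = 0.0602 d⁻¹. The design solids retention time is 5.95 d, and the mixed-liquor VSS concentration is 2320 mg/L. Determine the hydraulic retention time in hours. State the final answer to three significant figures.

τ ≈ 34.3 h

Steady-state biomass mass balance: V·X·(1 + k_d·θ_c) = Y·Q·(S₀ − S)·θ_c, so V = 0.414 × 744 × (1840 − 12.3) × 5.95 / [2320 × (1 + 0.0602 × 5.95)] = 3.35×10^6 / 3151 = 1063 m³.
τ = V/Q = 1063/744 = 1.429 d, or 34.29 h.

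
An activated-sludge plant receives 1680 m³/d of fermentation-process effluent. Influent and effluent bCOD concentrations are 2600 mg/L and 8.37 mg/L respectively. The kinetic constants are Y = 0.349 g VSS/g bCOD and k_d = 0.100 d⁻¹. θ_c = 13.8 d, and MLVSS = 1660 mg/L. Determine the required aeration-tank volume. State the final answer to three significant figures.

V ≈ 5310 m³

Steady-state biomass mass balance: V·X·(1 + k_d·θ_c) = Y·Q·(S₀ − S)·θ_c, so V = 0.349 × 1680 × (2600 − 8.37) × 13.8 / [1660 × (1 + 0.100 × 13.8)] = 2.1×10^7 / 3951 = 5308 m³.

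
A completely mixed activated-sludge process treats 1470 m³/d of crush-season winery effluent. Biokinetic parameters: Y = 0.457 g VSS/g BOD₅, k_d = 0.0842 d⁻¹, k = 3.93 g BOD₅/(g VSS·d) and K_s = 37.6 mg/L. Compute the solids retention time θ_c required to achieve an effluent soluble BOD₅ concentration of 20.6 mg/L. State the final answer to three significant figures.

θ_c ≈ 1.81 d

At the target effluent, Y k S/(K_s+S) = 0.457×3.93×20.6/58.20 = 0.6357 d⁻¹.
θ_c = 1/(μ − k_d) = 1/(0.6357 − 0.0842) = 1/0.5515 = 1.813 d.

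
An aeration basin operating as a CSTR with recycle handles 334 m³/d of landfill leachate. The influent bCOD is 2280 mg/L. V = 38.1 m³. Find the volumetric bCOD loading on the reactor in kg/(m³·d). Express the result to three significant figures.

L_v ≈ 20.0 kg bCOD/(m³·d)

Applied bCOD load per unit volume = Q·S₀/V = (334 × 2280/1000)/38.10 = 19.99 kg bCOD·m⁻³·d⁻¹.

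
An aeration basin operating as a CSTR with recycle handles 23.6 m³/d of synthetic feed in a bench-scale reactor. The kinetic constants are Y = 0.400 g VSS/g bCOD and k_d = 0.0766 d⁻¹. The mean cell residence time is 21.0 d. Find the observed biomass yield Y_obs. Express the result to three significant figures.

Observed yield with endogenous decay: Y_obs = Y / (1 + k_d·θ_c) = 0.400 / (1 + 0.0766 × 21.0) = 0.400 / 2.609 = 0.1533 g VSS/g bCOD.

Y_obs ≈ 0.153 g VSS/g bCOD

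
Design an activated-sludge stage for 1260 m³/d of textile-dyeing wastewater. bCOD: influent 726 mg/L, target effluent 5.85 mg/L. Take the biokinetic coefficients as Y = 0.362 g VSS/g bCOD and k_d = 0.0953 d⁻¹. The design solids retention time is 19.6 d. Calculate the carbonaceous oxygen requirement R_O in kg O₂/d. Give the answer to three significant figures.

R_O ≈ 745 kg O₂/d

Y_obs = Y / (1 + k_d θ_c) = 0.362 / (1 + 0.0953 × 19.6) = 0.362 / 2.868 = 0.1262.
ΔS = 726 − 5.85 = 720.1 mg/L, so the substrate removal rate is 1260 × 720.1/1000 = 907.4 kg bCOD/d.
P_X = Y_obs·Q·(S₀ − S) = 0.1262 × 907.4 = 114.5 kg VSS/d.
R_O = Q·ΔS − 1.42 P_X = 907.4 − 162.6 = 744.7 kg O₂/d.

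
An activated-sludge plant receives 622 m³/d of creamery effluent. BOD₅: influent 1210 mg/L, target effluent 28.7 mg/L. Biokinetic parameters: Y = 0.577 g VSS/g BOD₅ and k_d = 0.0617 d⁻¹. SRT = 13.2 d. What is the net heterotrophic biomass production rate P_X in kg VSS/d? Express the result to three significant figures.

P_X ≈ 234 kg VSS/d

Y_obs = Y / (1 + k_d θ_c) = 0.577 / (1 + 0.0617 × 13.2) = 0.577 / 1.814 = 0.3180.
Substrate removed = Q·(S₀ − S) = 622 m³/d × (1210 − 28.7) g/m³ = 7.35×10^5 g/d = 734.8 kg/d.
So the net sludge growth is P_X = 0.3180 × 734.8 = 233.7 kg VSS/d.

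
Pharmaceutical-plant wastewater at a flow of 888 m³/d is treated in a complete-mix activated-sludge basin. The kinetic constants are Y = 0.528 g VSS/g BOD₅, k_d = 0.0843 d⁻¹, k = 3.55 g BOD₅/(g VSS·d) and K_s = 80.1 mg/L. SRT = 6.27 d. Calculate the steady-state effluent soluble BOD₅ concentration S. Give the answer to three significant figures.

S ≈ 12.0 mg/L

For a completely mixed reactor with recycle the Lawrence–McCarty relation gives S = K_s·(1 + k_d·θ_c) / [θ_c·(Y·k − k_d) − 1] = 80.1 × (1 + 0.0843 × 6.27) / [6.27 × (0.528 × 3.55 − 0.0843) − 1] = 122.4 / 10.22 = 11.98 mg/L.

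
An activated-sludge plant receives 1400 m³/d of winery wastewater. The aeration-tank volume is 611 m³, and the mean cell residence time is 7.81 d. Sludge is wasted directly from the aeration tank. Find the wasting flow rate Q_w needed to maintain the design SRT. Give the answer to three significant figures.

With mixed-liquor wasting, θ_c = V/Q_w, so Q_w = V/θ_c = 611.0/7.81 = 78.23 m³/d.

Q_w ≈ 78.2 m³/d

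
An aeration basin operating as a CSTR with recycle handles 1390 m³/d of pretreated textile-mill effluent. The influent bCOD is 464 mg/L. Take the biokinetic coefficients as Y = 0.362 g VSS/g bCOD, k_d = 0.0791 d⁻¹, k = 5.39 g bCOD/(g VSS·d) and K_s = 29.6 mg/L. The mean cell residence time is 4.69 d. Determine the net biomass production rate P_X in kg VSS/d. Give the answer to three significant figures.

P_X ≈ 168 kg VSS/d

From the Monod/SRT balance for a CMAS, S = K_s·(1+k_d θ_c)/[θ_c·(Y k − k_d) − 1] = 29.6 × (1 + 0.0791 × 4.69) / [4.69 × (0.362 × 5.39 − 0.0791) − 1] = 40.58 / 7.780 = 5.216 mg/L.
The observed yield is Y_obs = Y/(1 + k_d·θ_c) = 0.362 / (1 + 0.0791 × 4.69) = 0.362 / 1.371 = 0.2640 g VSS per g bCOD removed.
Mass of bCOD removed per day: Q(S₀ − S) = 1390 × 458.8 g/m³ = 637.7 kg/d.
So the net sludge growth is P_X = 0.2640 × 637.7 = 168.4 kg VSS/d.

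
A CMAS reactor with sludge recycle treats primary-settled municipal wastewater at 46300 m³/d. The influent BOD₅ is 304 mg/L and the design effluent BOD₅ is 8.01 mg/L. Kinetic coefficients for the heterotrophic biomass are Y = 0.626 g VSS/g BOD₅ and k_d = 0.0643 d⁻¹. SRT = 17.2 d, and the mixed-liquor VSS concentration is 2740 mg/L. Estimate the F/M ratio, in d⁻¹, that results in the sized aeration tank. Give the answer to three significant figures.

From the SRT design equation V = Y Q (S₀−S) θ_c / [X (1 + k_d θ_c)] = 0.626 × 46300 × (304 − 8.01) × 17.2 / [2740 × (1 + 0.0643 × 17.2)] = 1.48×10^8 / 5770 = 25572 m³.
Food-to-microorganism ratio F/M = Q S₀ / (V X) = 46300 × 304 / (25572 × 2740) = 0.2009 d⁻¹.

F/M ≈ 0.201 d⁻¹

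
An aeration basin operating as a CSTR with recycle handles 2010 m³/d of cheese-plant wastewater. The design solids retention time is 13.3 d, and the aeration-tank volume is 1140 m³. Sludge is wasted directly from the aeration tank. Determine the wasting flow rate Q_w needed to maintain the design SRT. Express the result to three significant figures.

Wasting from the aeration tank: Q_w = V / θ_c = 1140 / 13.3 = 85.71 m³/d.

Q_w ≈ 85.7 m³/d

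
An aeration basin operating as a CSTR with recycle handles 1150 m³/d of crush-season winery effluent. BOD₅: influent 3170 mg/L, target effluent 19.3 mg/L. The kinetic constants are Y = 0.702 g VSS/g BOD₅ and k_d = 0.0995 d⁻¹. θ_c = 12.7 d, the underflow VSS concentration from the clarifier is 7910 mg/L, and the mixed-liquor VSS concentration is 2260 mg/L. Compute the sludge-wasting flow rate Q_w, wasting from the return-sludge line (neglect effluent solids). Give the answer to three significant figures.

Steady-state biomass mass balance: V·X·(1 + k_d·θ_c) = Y·Q·(S₀ − S)·θ_c, so V = 0.702 × 1150 × (3170 − 19.3) × 12.7 / [2260 × (1 + 0.0995 × 12.7)] = 3.23×10^7 / 5116 = 6314 m³.
Wasting from the return line (neglecting effluent solids): Q_w = V·X / (θ_c·X_r) = 6314 × 2260 / (12.7 × 7910) = 142.1 m³/d.

Q_w ≈ 142 m³/d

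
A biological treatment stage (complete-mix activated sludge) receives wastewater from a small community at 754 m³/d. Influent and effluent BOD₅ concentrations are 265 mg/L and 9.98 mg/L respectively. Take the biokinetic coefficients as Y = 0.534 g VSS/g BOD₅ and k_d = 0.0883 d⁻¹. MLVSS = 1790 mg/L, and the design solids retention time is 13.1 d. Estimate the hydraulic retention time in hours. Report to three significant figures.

τ ≈ 11.1 h

From the SRT design equation V = Y Q (S₀−S) θ_c / [X (1 + k_d θ_c)] = 0.534 × 754 × (265 − 9.98) × 13.1 / [1790 × (1 + 0.0883 × 13.1)] = 1.35×10^6 / 3861 = 348.4 m³.
Hydraulic retention time τ = V/Q = 348.4 / 754 = 0.4621 d = 11.09 h.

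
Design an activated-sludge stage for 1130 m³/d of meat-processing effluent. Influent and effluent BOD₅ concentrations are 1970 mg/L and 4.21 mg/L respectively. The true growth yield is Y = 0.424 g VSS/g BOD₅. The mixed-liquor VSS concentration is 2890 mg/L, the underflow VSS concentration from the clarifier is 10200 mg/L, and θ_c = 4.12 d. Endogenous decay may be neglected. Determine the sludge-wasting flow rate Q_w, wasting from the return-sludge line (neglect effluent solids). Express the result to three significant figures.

Q_w ≈ 92.3 m³/d

With k_d = 0 the design equation reduces to V = Y Q (S₀−S) θ_c / X = 0.424 × 1130 × (1970 − 4.21) × 4.12 / 2890 = 1343 m³.
Q_w = (V·X)/(θ_c X_r) = 1343 × 2890 / (4.12 × 10200) = 92.34 m³/d.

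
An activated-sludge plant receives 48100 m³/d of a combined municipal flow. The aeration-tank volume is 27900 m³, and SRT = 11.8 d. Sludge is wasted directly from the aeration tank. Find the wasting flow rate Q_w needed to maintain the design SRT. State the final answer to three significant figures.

For wasting at MLVSS concentration, Q_w = V/θ_c = 27900/11.8 = 2364 m³/d.

Q_w ≈ 2360 m³/d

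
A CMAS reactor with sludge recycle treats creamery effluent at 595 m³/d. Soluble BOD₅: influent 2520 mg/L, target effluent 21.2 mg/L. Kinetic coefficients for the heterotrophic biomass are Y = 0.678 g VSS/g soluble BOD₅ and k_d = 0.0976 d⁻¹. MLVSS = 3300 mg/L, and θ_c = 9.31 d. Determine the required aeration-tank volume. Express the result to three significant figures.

V ≈ 1490 m³

Rearranging the biomass balance for a CMAS with decay, V = Y·Q·ΔS·θ_c / [X·(1+k_d θ_c)] = 0.678 × 595 × (2520 − 21.2) × 9.31 / [3300 × (1 + 0.0976 × 9.31)] = 9.38×10^6 / 6299 = 1490 m³.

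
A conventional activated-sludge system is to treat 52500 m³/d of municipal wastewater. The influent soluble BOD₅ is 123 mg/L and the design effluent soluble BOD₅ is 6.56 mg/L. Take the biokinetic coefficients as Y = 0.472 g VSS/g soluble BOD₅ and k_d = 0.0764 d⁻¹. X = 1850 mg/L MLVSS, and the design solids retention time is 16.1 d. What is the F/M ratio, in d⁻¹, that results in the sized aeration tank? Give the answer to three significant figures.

Steady-state biomass mass balance: V·X·(1 + k_d·θ_c) = Y·Q·(S₀ − S)·θ_c, so V = 0.472 × 52500 × (123 − 6.56) × 16.1 / [1850 × (1 + 0.0764 × 16.1)] = 4.65×10^7 / 4126 = 11260 m³.
Food-to-microorganism ratio F/M = Q S₀ / (V X) = 52500 × 123 / (11260 × 1850) = 0.3100 d⁻¹.

F/M ≈ 0.310 d⁻¹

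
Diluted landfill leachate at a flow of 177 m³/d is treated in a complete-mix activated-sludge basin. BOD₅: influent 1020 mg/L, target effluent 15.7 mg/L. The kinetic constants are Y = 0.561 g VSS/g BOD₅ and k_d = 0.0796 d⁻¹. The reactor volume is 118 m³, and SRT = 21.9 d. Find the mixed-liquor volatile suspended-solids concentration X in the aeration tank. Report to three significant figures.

X ≈ 6750 mg/L

X = Y·Q·ΔS·θ_c / [V·(1 + k_d θ_c)] = 0.561 × 177 × (1020 − 15.7) × 21.9 / [118 × (1 + 0.0796 × 21.9)] = 6747 mg/L.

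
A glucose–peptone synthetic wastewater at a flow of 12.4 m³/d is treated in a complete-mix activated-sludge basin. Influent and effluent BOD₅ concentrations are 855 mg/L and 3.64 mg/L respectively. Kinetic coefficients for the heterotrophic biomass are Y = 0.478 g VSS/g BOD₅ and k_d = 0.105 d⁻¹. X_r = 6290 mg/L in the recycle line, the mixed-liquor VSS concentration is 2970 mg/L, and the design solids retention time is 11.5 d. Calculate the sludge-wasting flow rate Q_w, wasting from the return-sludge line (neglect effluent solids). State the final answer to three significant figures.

Rearranging the biomass balance for a CMAS with decay, V = Y·Q·ΔS·θ_c / [X·(1+k_d θ_c)] = 0.478 × 12.4 × (855 − 3.64) × 11.5 / [2970 × (1 + 0.105 × 11.5)] = 5.8×10^4 / 6556 = 8.851 m³.
Wasting from the return line (neglecting effluent solids): Q_w = V·X / (θ_c·X_r) = 8.851 × 2970 / (11.5 × 6290) = 0.3634 m³/d.

Q_w ≈ 0.363 m³/d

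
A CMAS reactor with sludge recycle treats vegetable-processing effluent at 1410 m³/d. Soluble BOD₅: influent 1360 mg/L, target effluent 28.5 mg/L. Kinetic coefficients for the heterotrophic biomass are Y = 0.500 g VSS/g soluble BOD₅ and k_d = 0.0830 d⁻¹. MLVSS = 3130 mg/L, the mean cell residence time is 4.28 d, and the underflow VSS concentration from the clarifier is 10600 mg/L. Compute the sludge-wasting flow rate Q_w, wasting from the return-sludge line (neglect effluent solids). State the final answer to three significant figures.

Q_w ≈ 65.3 m³/d

Steady-state biomass mass balance: V·X·(1 + k_d·θ_c) = Y·Q·(S₀ − S)·θ_c, so V = 0.500 × 1410 × (1360 − 28.5) × 4.28 / [3130 × (1 + 0.0830 × 4.28)] = 4.02×10^6 / 4242 = 947.1 m³.
Q_w = (V·X)/(θ_c X_r) = 947.1 × 3130 / (4.28 × 10600) = 65.34 m³/d.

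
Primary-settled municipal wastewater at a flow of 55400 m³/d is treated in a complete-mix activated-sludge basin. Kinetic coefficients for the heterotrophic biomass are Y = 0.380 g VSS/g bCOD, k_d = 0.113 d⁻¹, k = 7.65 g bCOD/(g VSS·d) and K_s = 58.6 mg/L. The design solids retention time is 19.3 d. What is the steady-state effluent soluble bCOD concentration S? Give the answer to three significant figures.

Effluent substrate depends only on kinetics and SRT: S = K_s(1 + k_d θ_c) / [θ_c(Yk − k_d) − 1] = 58.6 × (1 + 0.113 × 19.3) / [19.3 × (0.380 × 7.65 − 0.113) − 1] = 186.4 / 52.92 = 3.522 mg/L.

S ≈ 3.52 mg/L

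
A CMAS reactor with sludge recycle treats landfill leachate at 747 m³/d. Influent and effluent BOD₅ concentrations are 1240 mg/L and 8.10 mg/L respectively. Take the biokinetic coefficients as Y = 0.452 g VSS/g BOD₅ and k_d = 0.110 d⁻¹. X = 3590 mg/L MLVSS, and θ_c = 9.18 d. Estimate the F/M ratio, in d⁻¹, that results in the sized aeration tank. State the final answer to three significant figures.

F/M ≈ 0.488 d⁻¹

Steady-state biomass mass balance: V·X·(1 + k_d·θ_c) = Y·Q·(S₀ − S)·θ_c, so V = 0.452 × 747 × (1240 − 8.10) × 9.18 / [3590 × (1 + 0.110 × 9.18)] = 3.82×10^6 / 7215 = 529.2 m³.
Food-to-microorganism ratio F/M = Q S₀ / (V X) = 747 × 1240 / (529.2 × 3590) = 0.4875 d⁻¹.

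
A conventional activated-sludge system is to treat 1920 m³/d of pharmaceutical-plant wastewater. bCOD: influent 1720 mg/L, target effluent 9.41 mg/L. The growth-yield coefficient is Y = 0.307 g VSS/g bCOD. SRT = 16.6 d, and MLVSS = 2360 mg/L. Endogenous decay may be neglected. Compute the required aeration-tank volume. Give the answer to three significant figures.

V ≈ 7090 m³

Biomass mass balance (decay neglected): V·X = Y·Q·(S₀ − S)·θ_c, so V = 0.307 × 1920 × (1720 − 9.41) × 16.6 / 2360 = 7092 m³.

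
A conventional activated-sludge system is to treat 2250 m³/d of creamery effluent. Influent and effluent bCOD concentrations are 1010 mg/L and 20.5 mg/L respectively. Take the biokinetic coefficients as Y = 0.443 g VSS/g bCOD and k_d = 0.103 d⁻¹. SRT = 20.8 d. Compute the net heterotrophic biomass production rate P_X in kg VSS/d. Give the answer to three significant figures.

P_X ≈ 314 kg VSS/d

Observed yield with endogenous decay: Y_obs = Y / (1 + k_d·θ_c) = 0.443 / (1 + 0.103 × 20.8) = 0.443 / 3.142 = 0.1410 g VSS/g bCOD.
ΔS = 1010 − 20.5 = 989.5 mg/L, so the substrate removal rate is 2250 × 989.5/1000 = 2226 kg bCOD/d.
So the net sludge growth is P_X = 0.1410 × 2226 = 313.9 kg VSS/d.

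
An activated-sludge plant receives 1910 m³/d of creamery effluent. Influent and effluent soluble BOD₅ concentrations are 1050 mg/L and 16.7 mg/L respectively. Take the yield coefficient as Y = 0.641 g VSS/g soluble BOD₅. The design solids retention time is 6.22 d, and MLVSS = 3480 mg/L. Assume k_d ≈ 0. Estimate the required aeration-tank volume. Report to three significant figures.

With k_d = 0 the design equation reduces to V = Y Q (S₀−S) θ_c / X = 0.641 × 1910 × (1050 − 16.7) × 6.22 / 3480 = 2261 m³.

V ≈ 2260 m³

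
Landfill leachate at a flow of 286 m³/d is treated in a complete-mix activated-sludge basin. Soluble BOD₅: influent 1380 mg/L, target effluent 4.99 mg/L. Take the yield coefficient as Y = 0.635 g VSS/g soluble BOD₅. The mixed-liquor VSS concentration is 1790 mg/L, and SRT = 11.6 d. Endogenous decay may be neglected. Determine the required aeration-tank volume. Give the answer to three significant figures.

Biomass mass balance (decay neglected): V·X = Y·Q·(S₀ − S)·θ_c, so V = 0.635 × 286 × (1380 − 4.99) × 11.6 / 1790 = 1618 m³.

V ≈ 1620 m³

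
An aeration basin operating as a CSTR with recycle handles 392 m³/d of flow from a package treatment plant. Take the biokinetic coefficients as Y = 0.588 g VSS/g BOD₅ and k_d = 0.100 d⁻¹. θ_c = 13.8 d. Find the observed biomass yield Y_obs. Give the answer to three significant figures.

Y_obs ≈ 0.247 g VSS/g BOD₅

Y_obs = Y / (1 + k_d θ_c) = 0.588 / (1 + 0.100 × 13.8) = 0.588 / 2.380 = 0.2471.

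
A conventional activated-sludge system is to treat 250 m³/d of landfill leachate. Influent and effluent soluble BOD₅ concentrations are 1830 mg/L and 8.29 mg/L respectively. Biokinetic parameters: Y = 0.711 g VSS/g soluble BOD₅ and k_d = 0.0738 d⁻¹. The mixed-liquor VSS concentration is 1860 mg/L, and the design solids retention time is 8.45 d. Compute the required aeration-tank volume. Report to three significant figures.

V ≈ 906 m³

Steady-state biomass mass balance: V·X·(1 + k_d·θ_c) = Y·Q·(S₀ − S)·θ_c, so V = 0.711 × 250 × (1830 − 8.29) × 8.45 / [1860 × (1 + 0.0738 × 8.45)] = 2.74×10^6 / 3020 = 906.0 m³.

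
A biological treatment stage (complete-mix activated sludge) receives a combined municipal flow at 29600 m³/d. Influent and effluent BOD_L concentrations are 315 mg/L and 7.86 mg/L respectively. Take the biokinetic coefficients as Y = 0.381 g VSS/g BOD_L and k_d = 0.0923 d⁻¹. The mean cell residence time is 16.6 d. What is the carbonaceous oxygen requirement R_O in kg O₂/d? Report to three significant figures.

R_O ≈ 7150 kg O₂/d

The observed yield is Y_obs = Y/(1 + k_d·θ_c) = 0.381 / (1 + 0.0923 × 16.6) = 0.381 / 2.532 = 0.1505 g VSS per g BOD_L removed.
ΔS = 315 − 7.86 = 307.1 mg/L, so the substrate removal rate is 29600 × 307.1/1000 = 9091 kg BOD_L/d.
Biomass synthesised: P_X = Y_obs × 9091 = 1368 kg VSS/d.
R_O = Q·ΔS − 1.42 P_X = 9091 − 1942 = 7149 kg O₂/d.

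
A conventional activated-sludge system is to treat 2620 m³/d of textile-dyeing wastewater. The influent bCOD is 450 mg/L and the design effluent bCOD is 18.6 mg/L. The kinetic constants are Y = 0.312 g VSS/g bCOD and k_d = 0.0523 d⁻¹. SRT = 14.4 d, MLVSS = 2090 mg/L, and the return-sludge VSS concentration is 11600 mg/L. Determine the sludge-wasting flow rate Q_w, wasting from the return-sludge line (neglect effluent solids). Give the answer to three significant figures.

Q_w ≈ 17.3 m³/d

From the SRT design equation V = Y Q (S₀−S) θ_c / [X (1 + k_d θ_c)] = 0.312 × 2620 × (450 − 18.6) × 14.4 / [2090 × (1 + 0.0523 × 14.4)] = 5.08×10^6 / 3664 = 1386 m³.
Q_w = (V·X)/(θ_c X_r) = 1386 × 2090 / (14.4 × 11600) = 17.34 m³/d.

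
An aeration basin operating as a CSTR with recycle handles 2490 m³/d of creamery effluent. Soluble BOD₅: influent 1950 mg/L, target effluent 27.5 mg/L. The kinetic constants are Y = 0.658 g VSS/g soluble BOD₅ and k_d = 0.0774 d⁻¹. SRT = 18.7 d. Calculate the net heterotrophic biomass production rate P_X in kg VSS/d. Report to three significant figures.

Correct the yield for decay: Y_obs = Y/(1 + k_d θ_c) = 0.658 / (1 + 0.0774 × 18.7) = 0.658 / 2.447 = 0.2689.
Substrate removed = Q·(S₀ − S) = 2490 m³/d × (1950 − 27.5) g/m³ = 4.79×10^6 g/d = 4787 kg/d.
Biomass produced: P_X = Y_obs·Q·ΔS = 0.2689 × 4787 ≈ 1287 kg VSS/d.

P_X ≈ 1290 kg VSS/d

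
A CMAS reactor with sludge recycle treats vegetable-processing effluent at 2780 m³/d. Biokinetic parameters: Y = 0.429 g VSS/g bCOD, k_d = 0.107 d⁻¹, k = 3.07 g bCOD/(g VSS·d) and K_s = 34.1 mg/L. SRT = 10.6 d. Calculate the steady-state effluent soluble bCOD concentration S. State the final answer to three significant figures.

From the Monod/SRT balance for a CMAS, S = K_s·(1+k_d θ_c)/[θ_c·(Y k − k_d) − 1] = 34.1 × (1 + 0.107 × 10.6) / [10.6 × (0.429 × 3.07 − 0.107) − 1] = 72.78 / 11.83 = 6.154 mg/L.

S ≈ 6.15 mg/L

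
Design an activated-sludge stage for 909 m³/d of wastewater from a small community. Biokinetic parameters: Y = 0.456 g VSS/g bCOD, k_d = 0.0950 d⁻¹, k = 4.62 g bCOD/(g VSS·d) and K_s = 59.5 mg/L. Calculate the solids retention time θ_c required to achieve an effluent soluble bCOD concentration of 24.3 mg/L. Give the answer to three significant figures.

θ_c ≈ 1.94 d

From 1/θ_c = Y·k·S/(K_s + S) − k_d: Y·k·S/(K_s+S) = 0.456 × 4.62 × 24.3 / (59.5 + 24.3) = 0.6109 d⁻¹.
1/θ_c = 0.6109 − 0.0950 = 0.5159 d⁻¹, so θ_c = 1.938 d.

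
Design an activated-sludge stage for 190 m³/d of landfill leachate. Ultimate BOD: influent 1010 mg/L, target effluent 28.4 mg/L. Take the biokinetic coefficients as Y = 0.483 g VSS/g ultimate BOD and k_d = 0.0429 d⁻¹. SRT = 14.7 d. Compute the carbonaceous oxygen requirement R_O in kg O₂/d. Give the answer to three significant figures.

Y_obs = Y / (1 + k_d θ_c) = 0.483 / (1 + 0.0429 × 14.7) = 0.483 / 1.631 = 0.2962.
ΔS = 1010 − 28.4 = 981.6 mg/L, so the substrate removal rate is 190 × 981.6/1000 = 186.5 kg ultimate BOD/d.
Net sludge production P_X = 0.2962 × 186.5 = 55.24 kg VSS/d.
Carbonaceous O₂ demand = substrate oxidised − cell-mass equivalent = 186.5 − 1.42 × 55.24 = 108.1 kg O₂/d.

R_O ≈ 108 kg O₂/d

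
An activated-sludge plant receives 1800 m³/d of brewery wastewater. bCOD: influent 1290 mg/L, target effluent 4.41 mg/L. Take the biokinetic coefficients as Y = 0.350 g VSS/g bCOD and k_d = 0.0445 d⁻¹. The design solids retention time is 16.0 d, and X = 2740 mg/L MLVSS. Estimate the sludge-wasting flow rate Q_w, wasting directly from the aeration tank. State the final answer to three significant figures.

Rearranging the biomass balance for a CMAS with decay, V = Y·Q·ΔS·θ_c / [X·(1+k_d θ_c)] = 0.350 × 1800 × (1290 − 4.41) × 16.0 / [2740 × (1 + 0.0445 × 16.0)] = 1.3×10^7 / 4691 = 2763 m³.
With mixed-liquor wasting, θ_c = V/Q_w, so Q_w = V/θ_c = 2763/16.0 = 172.7 m³/d.

Q_w ≈ 173 m³/d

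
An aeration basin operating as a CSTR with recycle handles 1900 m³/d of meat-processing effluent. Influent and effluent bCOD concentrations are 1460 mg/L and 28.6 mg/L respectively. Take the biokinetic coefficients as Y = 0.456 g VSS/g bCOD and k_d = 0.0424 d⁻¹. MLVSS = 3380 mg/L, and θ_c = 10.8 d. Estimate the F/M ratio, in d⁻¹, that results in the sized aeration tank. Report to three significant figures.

F/M ≈ 0.302 d⁻¹

Rearranging the biomass balance for a CMAS with decay, V = Y·Q·ΔS·θ_c / [X·(1+k_d θ_c)] = 0.456 × 1900 × (1460 − 28.6) × 10.8 / [3380 × (1 + 0.0424 × 10.8)] = 1.34×10^7 / 4928 = 2718 m³.
F/M = Q·S₀ / (V·X) = 1900 × 1460 / (2718 × 3380) = 0.3020 g bCOD·(g VSS·d)⁻¹.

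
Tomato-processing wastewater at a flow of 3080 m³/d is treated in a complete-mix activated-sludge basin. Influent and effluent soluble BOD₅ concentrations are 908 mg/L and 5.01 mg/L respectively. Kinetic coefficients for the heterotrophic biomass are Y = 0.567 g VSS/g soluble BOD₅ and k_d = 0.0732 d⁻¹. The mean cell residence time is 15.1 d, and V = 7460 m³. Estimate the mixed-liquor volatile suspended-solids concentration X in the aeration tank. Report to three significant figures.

From V·X·(1 + k_d·θ_c) = Y·Q·(S₀ − S)·θ_c: X = 0.567 × 3080 × (908 − 5.01) × 15.1 / [7460 × (1 + 0.0732 × 15.1)] = 1516 mg/L.

X ≈ 1520 mg/L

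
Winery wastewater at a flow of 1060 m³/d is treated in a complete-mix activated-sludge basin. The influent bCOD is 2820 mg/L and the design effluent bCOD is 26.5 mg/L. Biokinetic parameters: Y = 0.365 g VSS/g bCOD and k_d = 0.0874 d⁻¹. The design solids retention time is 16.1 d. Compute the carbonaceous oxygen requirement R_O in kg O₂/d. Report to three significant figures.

R_O ≈ 2320 kg O₂/d

Y_obs = Y / (1 + k_d θ_c) = 0.365 / (1 + 0.0874 × 16.1) = 0.365 / 2.407 = 0.1516.
Mass of bCOD removed per day: Q(S₀ − S) = 1060 × 2794 g/m³ = 2961 kg/d.
Net sludge production P_X = 0.1516 × 2961 = 449.0 kg VSS/d.
R_O = Q·ΔS − 1.42 P_X = 2961 − 637.6 = 2324 kg O₂/d.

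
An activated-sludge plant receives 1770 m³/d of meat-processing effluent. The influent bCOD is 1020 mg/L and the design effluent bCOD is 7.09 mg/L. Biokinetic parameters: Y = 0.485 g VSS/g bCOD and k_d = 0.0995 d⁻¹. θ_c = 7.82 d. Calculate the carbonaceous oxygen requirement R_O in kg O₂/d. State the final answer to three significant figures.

R_O ≈ 1100 kg O₂/d

Observed yield with endogenous decay: Y_obs = Y / (1 + k_d·θ_c) = 0.485 / (1 + 0.0995 × 7.82) = 0.485 / 1.778 = 0.2728 g VSS/g bCOD.
Mass of bCOD removed per day: Q(S₀ − S) = 1770 × 1013 g/m³ = 1793 kg/d.
Biomass synthesised: P_X = Y_obs × 1793 = 489.0 kg VSS/d.
R_O = Q·ΔS − 1.42 P_X = 1793 − 694.4 = 1098 kg O₂/d.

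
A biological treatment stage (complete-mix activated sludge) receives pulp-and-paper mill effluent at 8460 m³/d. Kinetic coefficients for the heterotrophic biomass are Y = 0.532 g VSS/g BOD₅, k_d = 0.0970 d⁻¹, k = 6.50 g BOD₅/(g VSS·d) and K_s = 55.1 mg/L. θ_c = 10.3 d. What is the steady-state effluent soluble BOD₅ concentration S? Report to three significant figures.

For a completely mixed reactor with recycle the Lawrence–McCarty relation gives S = K_s·(1 + k_d·θ_c) / [θ_c·(Y·k − k_d) − 1] = 55.1 × (1 + 0.0970 × 10.3) / [10.3 × (0.532 × 6.50 − 0.0970) − 1] = 110.2 / 33.62 = 3.277 mg/L.

S ≈ 3.28 mg/L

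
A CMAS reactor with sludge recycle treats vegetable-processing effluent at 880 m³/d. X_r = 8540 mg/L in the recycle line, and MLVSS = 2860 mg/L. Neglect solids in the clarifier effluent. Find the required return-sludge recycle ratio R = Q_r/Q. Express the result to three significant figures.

R ≈ 0.504

Mass balance around the secondary clarifier (neglecting effluent solids): R = X / (X_r − X) = 2860 / (8540 − 2860) = 0.5035.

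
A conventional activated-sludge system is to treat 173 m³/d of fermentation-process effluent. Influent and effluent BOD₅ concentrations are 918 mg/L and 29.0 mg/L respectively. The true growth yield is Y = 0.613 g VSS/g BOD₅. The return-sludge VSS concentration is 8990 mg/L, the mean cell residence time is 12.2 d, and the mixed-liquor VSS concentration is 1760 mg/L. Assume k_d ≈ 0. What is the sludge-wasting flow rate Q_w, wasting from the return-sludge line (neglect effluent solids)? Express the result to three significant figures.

With k_d = 0 the design equation reduces to V = Y Q (S₀−S) θ_c / X = 0.613 × 173 × (918 − 29.0) × 12.2 / 1760 = 653.5 m³.
Wasting from the return line (neglecting effluent solids): Q_w = V·X / (θ_c·X_r) = 653.5 × 1760 / (12.2 × 8990) = 10.49 m³/d.

Q_w ≈ 10.5 m³/d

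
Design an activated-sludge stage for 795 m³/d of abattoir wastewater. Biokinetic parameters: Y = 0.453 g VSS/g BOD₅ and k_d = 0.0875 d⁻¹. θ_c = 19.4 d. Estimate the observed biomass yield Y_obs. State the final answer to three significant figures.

Observed yield with endogenous decay: Y_obs = Y / (1 + k_d·θ_c) = 0.453 / (1 + 0.0875 × 19.4) = 0.453 / 2.697 = 0.1679 g VSS/g BOD₅.

Y_obs ≈ 0.168 g VSS/g BOD₅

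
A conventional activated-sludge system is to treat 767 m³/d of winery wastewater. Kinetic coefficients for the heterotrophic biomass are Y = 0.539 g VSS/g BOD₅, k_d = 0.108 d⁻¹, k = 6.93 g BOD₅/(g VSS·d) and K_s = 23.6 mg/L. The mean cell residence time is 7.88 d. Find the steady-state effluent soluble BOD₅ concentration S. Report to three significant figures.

S ≈ 1.58 mg/L

For a completely mixed reactor with recycle the Lawrence–McCarty relation gives S = K_s·(1 + k_d·θ_c) / [θ_c·(Y·k − k_d) − 1] = 23.6 × (1 + 0.108 × 7.88) / [7.88 × (0.539 × 6.93 − 0.108) − 1] = 43.68 / 27.58 = 1.584 mg/L.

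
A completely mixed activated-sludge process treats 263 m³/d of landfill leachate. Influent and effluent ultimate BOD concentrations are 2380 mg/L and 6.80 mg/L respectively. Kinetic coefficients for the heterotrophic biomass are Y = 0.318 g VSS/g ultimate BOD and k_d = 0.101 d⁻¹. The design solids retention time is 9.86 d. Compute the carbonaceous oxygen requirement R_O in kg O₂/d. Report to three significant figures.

R_O ≈ 483 kg O₂/d

Correct the yield for decay: Y_obs = Y/(1 + k_d θ_c) = 0.318 / (1 + 0.101 × 9.86) = 0.318 / 1.996 = 0.1593.
ΔS = 2380 − 6.80 = 2373 mg/L, so the substrate removal rate is 263 × 2373/1000 = 624.2 kg ultimate BOD/d.
Biomass synthesised: P_X = Y_obs × 624.2 = 99.45 kg VSS/d.
Carbonaceous O₂ demand = substrate oxidised − cell-mass equivalent = 624.2 − 1.42 × 99.45 = 482.9 kg O₂/d.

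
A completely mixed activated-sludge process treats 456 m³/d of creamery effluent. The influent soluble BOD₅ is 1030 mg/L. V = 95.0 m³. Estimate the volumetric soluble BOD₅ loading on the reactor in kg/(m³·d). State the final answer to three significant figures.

L_v = Q S₀ / V = 456 × 1030 × 10⁻³ / 95.00 = 4.944 kg/(m³·d).

L_v ≈ 4.94 kg soluble BOD₅/(m³·d)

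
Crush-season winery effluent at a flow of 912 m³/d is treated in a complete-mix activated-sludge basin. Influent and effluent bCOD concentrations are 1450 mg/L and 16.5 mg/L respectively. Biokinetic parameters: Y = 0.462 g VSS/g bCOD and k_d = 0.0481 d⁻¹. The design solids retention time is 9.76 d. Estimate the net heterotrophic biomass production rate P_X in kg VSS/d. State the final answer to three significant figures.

Y_obs = Y / (1 + k_d θ_c) = 0.462 / (1 + 0.0481 × 9.76) = 0.462 / 1.469 = 0.3144.
Mass of bCOD removed per day: Q(S₀ − S) = 912 × 1434 g/m³ = 1307 kg/d.
Net biomass production P_X = Y_obs × Q·(S₀ − S) = 0.3144 × 1307 = 411.0 kg VSS/d.

P_X ≈ 411 kg VSS/d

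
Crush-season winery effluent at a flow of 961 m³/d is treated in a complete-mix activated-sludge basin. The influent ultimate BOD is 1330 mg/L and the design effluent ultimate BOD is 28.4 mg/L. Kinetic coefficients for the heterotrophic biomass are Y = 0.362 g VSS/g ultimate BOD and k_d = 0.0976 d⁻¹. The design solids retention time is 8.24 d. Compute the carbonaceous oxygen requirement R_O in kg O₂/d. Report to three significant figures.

R_O ≈ 894 kg O₂/d

Y_obs = Y / (1 + k_d θ_c) = 0.362 / (1 + 0.0976 × 8.24) = 0.362 / 1.804 = 0.2006.
Q·(S₀ − S) = 961 × (1330 − 28.4) × 10⁻³ = 1251 kg/d removed.
Biomass synthesised: P_X = Y_obs × 1251 = 251.0 kg VSS/d.
R_O = Q·(S₀ − S) − 1.42·P_X = 1251 − 1.42 × 251.0 = 894.5 kg O₂/d.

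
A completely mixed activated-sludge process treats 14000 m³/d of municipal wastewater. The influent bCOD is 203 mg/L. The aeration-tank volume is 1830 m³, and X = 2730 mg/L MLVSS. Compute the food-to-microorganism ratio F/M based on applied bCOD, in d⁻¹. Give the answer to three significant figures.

F/M = Q·S₀ / (V·X) = 14000 × 203 / (1830 × 2730) = 0.5689 g bCOD·(g VSS·d)⁻¹.

F/M ≈ 0.569 d⁻¹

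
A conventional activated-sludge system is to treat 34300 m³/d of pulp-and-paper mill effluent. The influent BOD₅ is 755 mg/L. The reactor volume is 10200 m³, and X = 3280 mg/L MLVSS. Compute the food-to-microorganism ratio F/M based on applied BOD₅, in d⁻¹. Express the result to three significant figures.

F/M ≈ 0.774 d⁻¹

Food-to-microorganism ratio F/M = Q S₀ / (V X) = 34300 × 755 / (10200 × 3280) = 0.7740 d⁻¹.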